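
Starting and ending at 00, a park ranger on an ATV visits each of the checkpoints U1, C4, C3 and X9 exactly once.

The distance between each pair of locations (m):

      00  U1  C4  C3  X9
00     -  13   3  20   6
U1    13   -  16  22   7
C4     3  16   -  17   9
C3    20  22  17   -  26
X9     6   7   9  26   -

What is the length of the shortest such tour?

There are 12 distinct closed tours to check (reversals are equivalent).
00→U1→C4→C3→X9→00: 13+16+17+26+6 = 78
00→U1→C4→X9→C3→00: 13+16+9+26+20 = 84
00→U1→C3→C4→X9→00: 13+22+17+9+6 = 67
00→U1→C3→X9→C4→00: 13+22+26+9+3 = 73
00→U1→X9→C4→C3→00: 13+7+9+17+20 = 66
00→U1→X9→C3→C4→00: 13+7+26+17+3 = 66
00→C4→U1→C3→X9→00: 3+16+22+26+6 = 73
00→C4→U1→X9→C3→00: 3+16+7+26+20 = 72
00→C4→C3→U1→X9→00: 3+17+22+7+6 = 55
00→C4→X9→U1→C3→00: 3+9+7+22+20 = 61
00→C3→U1→C4→X9→00: 20+22+16+9+6 = 73
00→C3→C4→U1→X9→00: 20+17+16+7+6 = 66
The minimum is 55.
One optimal route: 00 → C4 → C3 → U1 → X9 → 00 (or its reverse).

55 m — the shortest possible round trip.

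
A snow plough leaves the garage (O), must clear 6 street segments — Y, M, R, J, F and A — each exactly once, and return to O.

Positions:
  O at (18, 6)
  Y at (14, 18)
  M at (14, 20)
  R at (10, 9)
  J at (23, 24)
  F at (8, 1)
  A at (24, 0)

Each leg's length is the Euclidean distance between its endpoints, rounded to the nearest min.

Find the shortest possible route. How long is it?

Shortest round trip = 73 min.

There are 360 distinct closed tours to check (reversals are equivalent).
O - Y - M - R - J - F - A - O: 13+2+12+20+27+16+8 = 98
O - Y - M - R - J - A - F - O: 13+2+12+20+24+16+11 = 98
O - Y - M - R - F - J - A - O: 13+2+12+8+27+24+8 = 94
O - Y - M - R - F - A - J - O: 13+2+12+8+16+24+19 = 94
O - Y - M - R - A - J - F - O: 13+2+12+17+24+27+11 = 106
O - Y - M - R - A - F - J - O: 13+2+12+17+16+27+19 = 106
O - Y - M - J - R - F - A - O: 13+2+10+20+8+16+8 = 77
O - Y - M - J - R - A - F - O: 13+2+10+20+17+16+11 = 89
… (352 more)
O - J - M - Y - R - F - A - O: 19+10+2+10+8+16+8 = 73  ← best
The minimum is 73.
One optimal route: O → J → M → Y → R → F → A → O (or its reverse).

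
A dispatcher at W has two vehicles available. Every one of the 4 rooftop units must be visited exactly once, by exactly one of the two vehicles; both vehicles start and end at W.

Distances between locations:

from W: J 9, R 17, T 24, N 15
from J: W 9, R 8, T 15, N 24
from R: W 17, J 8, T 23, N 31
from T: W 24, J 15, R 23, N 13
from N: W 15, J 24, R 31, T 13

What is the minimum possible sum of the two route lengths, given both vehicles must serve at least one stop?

Minimum combined distance: 86.

Try each way of splitting the stops between the two vehicles (each non-empty) and, for each split, find the best tour for each vehicle:
  {J} + {R, T, N}: 18 + 68 = 86
  {R} + {J, T, N}: 34 + 52 = 86
  {J, R} + {T, N}: 34 + 52 = 86
  {T} + {J, R, N}: 48 + 63 = 111
  {J, T} + {R, N}: 48 + 63 = 111
  {R, T} + {J, N}: 64 + 48 = 112
  … (7 splits in total)
Best: vehicle 1 W → J → W = 18; vehicle 2 W → R → T → N → W = 68; combined 86.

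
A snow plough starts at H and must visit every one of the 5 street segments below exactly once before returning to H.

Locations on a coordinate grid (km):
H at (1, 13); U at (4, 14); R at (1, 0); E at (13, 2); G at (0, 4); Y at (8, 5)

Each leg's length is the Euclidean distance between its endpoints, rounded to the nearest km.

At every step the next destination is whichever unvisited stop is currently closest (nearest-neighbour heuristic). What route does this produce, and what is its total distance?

Total distance 44 km via the nearest-neighbour route H → U → Y → E → R → G → H.

From H: distances to unvisited — U=3, G=9, Y=11, R=13, E=16. Nearest is U (3).
From U: distances to unvisited — Y=10, G=11, R=14, E=15. Nearest is Y (10).
From Y: distances to unvisited — E=6, G=8, R=9. Nearest is E (6).
From E: distances to unvisited — R=12, G=13. Nearest is R (12).
From R: distances to unvisited — G=4. Nearest is G (4).
Return G→H: 9.
Total = 3 + 10 + 6 + 12 + 4 + 9 = 44.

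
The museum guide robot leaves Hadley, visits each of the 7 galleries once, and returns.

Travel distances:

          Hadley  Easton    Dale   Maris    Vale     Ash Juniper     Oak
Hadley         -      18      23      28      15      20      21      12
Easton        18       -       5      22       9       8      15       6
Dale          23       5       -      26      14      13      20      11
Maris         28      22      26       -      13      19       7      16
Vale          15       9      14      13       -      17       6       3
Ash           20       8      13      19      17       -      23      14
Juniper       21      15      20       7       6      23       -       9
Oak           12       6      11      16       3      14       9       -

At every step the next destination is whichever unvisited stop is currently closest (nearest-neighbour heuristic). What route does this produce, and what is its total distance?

Total distance 83 via the nearest-neighbour route Hadley → Oak → Vale → Juniper → Maris → Ash → Easton → Dale → Hadley.

At Hadley the remaining stops are Oak 12, Vale 15, Easton 18, Ash 20, Juniper 21, Dale 23, Maris 28; go to Oak.
At Oak the remaining stops are Vale 3, Easton 6, Juniper 9, Dale 11, Ash 14, Maris 16; go to Vale.
At Vale the remaining stops are Juniper 6, Easton 9, Maris 13, Dale 14, Ash 17; go to Juniper.
At Juniper the remaining stops are Maris 7, Easton 15, Dale 20, Ash 23; go to Maris.
At Maris the remaining stops are Ash 19, Easton 22, Dale 26; go to Ash.
At Ash the remaining stops are Easton 8, Dale 13; go to Easton.
At Easton the remaining stops are Dale 5; go to Dale.
Return Dale→Hadley: 23.
Total = 12 + 3 + 6 + 7 + 19 + 8 + 5 + 23 = 83.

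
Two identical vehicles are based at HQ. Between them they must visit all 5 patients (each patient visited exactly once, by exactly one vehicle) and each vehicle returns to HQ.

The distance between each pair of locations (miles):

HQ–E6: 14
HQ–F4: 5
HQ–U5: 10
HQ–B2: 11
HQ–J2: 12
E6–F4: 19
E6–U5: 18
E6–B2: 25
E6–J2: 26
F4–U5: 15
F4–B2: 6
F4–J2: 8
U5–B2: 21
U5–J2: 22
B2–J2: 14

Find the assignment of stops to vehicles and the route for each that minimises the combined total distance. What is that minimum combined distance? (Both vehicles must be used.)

79 miles — the smallest possible combined total.

There are 2^4 − 1 = 15 ways to divide the 5 stops into two non-empty groups. For each, the best each vehicle can do is its own shortest tour through its group:
  {E6} + {F4, U5, B2, J2}: 28 + 57 = 85
  {F4} + {E6, U5, B2, J2}: 10 + 79 = 89
  {E6, F4} + {U5, B2, J2}: 38 + 57 = 95
  {U5} + {E6, F4, B2, J2}: 20 + 65 = 85
  {E6, U5} + {F4, B2, J2}: 42 + 37 = 79
  {F4, U5} + {E6, B2, J2}: 30 + 65 = 95
  … (15 splits in total)
Best: vehicle 1 HQ → E6 → U5 → HQ = 42; vehicle 2 HQ → F4 → B2 → J2 → HQ = 37; combined 79.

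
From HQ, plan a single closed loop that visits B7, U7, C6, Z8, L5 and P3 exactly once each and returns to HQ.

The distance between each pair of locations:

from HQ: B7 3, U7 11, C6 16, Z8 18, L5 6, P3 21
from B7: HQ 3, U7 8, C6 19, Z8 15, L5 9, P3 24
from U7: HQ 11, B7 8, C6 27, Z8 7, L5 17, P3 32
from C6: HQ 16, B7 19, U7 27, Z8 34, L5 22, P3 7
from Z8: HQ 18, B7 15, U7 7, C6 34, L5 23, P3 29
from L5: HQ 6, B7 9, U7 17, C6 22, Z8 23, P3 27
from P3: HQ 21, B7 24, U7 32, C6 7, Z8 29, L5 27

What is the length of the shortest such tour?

With 6 stops there are 6!/2 = 360 distinct round trips (a route and its reverse cost the same).
HQ-B7-U7-C6-Z8-L5-P3-HQ: 3+8+27+34+23+27+21 = 143
HQ-B7-U7-C6-Z8-P3-L5-HQ: 3+8+27+34+29+27+6 = 134
HQ-B7-U7-C6-L5-Z8-P3-HQ: 3+8+27+22+23+29+21 = 133
HQ-B7-U7-C6-L5-P3-Z8-HQ: 3+8+27+22+27+29+18 = 134
HQ-B7-U7-C6-P3-Z8-L5-HQ: 3+8+27+7+29+23+6 = 103
HQ-B7-U7-C6-P3-L5-Z8-HQ: 3+8+27+7+27+23+18 = 113
HQ-B7-U7-Z8-C6-L5-P3-HQ: 3+8+7+34+22+27+21 = 122
HQ-B7-U7-Z8-C6-P3-L5-HQ: 3+8+7+34+7+27+6 = 92
… (352 more)
HQ-B7-U7-Z8-P3-C6-L5-HQ: 3+8+7+29+7+22+6 = 82  ← best
The minimum is 82.
One optimal route: HQ → B7 → U7 → Z8 → P3 → C6 → L5 → HQ (or its reverse).

Shortest round trip = 82.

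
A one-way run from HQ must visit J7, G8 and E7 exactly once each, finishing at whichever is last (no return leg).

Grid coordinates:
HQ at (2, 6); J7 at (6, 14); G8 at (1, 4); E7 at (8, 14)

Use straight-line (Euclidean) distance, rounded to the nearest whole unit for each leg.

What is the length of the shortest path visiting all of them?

Minimum one-way distance = 15.

There are 3! = 6 possible orderings.
HQ→J7→G8→E7: 9+11+12 = 32
HQ→J7→E7→G8: 9+2+12 = 23
HQ→G8→J7→E7: 2+11+2 = 15
HQ→G8→E7→J7: 2+12+2 = 16
HQ→E7→J7→G8: 10+2+11 = 23
HQ→E7→G8→J7: 10+12+11 = 33
The minimum is 15.
One shortest path: HQ → G8 → J7 → E7.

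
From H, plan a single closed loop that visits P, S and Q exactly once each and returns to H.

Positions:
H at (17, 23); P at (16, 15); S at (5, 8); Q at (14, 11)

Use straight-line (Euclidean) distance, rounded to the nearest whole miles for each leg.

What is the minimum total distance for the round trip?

There are 3 distinct closed tours to check (reversals are equivalent).
H → P → S → Q → H: 8+13+9+12 = 42
H → P → Q → S → H: 8+4+9+19 = 40
H → S → P → Q → H: 19+13+4+12 = 48
The minimum is 40.
One optimal route: H → P → Q → S → H (or its reverse).

40 miles — the shortest possible round trip.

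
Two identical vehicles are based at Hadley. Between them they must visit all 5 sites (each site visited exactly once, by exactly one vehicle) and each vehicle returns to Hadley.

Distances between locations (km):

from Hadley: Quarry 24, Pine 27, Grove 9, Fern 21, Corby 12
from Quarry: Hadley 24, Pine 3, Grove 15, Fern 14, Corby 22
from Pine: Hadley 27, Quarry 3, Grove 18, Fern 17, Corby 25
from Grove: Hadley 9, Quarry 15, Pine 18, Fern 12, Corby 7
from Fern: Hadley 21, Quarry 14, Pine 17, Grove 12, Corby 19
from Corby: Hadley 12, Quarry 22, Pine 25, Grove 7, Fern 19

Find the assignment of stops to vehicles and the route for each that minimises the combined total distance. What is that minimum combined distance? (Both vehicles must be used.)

There are 2^4 − 1 = 15 ways to divide the 5 stops into two non-empty groups. For each, the best each vehicle can do is its own shortest tour through its group:
  {Quarry} + {Pine, Grove, Fern, Corby}: 48 + 75 = 123
  {Pine} + {Quarry, Grove, Fern, Corby}: 54 + 69 = 123
  {Quarry, Pine} + {Grove, Fern, Corby}: 54 + 52 = 106
  {Grove} + {Quarry, Pine, Fern, Corby}: 18 + 75 = 93
  {Quarry, Grove} + {Pine, Fern, Corby}: 48 + 75 = 123
  {Pine, Grove} + {Quarry, Fern, Corby}: 54 + 69 = 123
  … (15 splits in total)
  {Quarry, Pine, Grove, Fern} + {Corby}: 65 + 24 = 89  ← best
Best: vehicle 1 Hadley → Quarry → Pine → Fern → Grove → Hadley = 65; vehicle 2 Hadley → Corby → Hadley = 24; combined 89.

89 km — the smallest possible combined total.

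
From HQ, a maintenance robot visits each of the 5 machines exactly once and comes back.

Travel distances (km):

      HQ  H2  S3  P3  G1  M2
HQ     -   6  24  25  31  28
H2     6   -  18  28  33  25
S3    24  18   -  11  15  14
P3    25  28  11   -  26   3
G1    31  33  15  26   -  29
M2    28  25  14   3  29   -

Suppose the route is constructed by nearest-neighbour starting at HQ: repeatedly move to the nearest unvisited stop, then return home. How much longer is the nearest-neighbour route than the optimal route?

From HQ: H2=6, S3=24, P3=25, M2=28, G1=31 → choose H2 (6).
From H2: S3=18, M2=25, P3=28, G1=33 → choose S3 (18).
From S3: P3=11, M2=14, G1=15 → choose P3 (11).
From P3: M2=3, G1=26 → choose M2 (3).
From M2: G1=29 → choose G1 (29).
NN route HQ → H2 → S3 → P3 → M2 → G1 → HQ costs 98.
Optimal: HQ → H2 → M2 → P3 → S3 → G1 → HQ costs 91 (by enumerating all 60 distinct tours).
Excess = 98 − 91 = 7.

Excess over optimum: 7 km.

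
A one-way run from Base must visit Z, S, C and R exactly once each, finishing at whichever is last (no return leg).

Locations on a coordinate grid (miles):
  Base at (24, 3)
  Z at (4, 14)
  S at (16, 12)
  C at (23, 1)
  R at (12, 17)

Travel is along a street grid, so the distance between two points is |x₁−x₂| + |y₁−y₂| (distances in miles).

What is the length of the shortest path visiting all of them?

Shortest open route: 41 miles.

There are 4! = 24 possible orderings.
Base - Z - S - C - R: 31+14+18+27 = 90
Base - Z - S - R - C: 31+14+9+27 = 81
Base - Z - C - S - R: 31+32+18+9 = 90
Base - Z - C - R - S: 31+32+27+9 = 99
Base - Z - R - S - C: 31+11+9+18 = 69
Base - Z - R - C - S: 31+11+27+18 = 87
Base - S - Z - C - R: 17+14+32+27 = 90
Base - S - Z - R - C: 17+14+11+27 = 69
Base - S - C - Z - R: 17+18+32+11 = 78
Base - S - C - R - Z: 17+18+27+11 = 73
Base - S - R - Z - C: 17+9+11+32 = 69
Base - S - R - C - Z: 17+9+27+32 = 85
Base - C - Z - S - R: 3+32+14+9 = 58
Base - C - Z - R - S: 3+32+11+9 = 55
… (10 more)
Base - C - S - R - Z: 3+18+9+11 = 41  ← best
The minimum is 41.
One shortest path: Base → C → S → R → Z.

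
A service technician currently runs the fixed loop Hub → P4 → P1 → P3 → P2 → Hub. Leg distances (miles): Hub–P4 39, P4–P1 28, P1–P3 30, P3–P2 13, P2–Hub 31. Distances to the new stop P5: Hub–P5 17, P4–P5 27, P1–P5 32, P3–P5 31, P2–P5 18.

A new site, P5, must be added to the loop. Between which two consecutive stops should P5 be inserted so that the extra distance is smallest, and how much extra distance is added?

Insertion cost between consecutive stops i–j is d(i,P5) + d(P5,j) − d(i,j):
  between Hub and P4: 17 + 27 − 39 = 5
  between P4 and P1: 27 + 32 − 28 = 31
  between P1 and P3: 32 + 31 − 30 = 33
  between P3 and P2: 31 + 18 − 13 = 36
  between P2 and Hub: 18 + 17 − 31 = 4
Cheapest insertion is between P2 and Hub, adding 4.
New total = 141 + 4 = 145.

+4 miles — insert P5 between P2 and Hub.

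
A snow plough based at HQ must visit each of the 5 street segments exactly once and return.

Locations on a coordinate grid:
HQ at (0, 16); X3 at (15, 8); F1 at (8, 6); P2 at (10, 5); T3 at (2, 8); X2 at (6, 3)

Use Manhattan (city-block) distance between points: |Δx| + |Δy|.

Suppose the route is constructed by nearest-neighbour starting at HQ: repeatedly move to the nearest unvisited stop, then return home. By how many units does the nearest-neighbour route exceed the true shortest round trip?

6 longer than the optimal tour.

From HQ: T3=10, F1=18, X2=19, P2=21, X3=23 → choose T3 (10).
From T3: F1=8, X2=9, P2=11, X3=13 → choose F1 (8).
From F1: P2=3, X2=5, X3=9 → choose P2 (3).
From P2: X2=6, X3=8 → choose X2 (6).
From X2: X3=14 → choose X3 (14).
NN route HQ → T3 → F1 → P2 → X2 → X3 → HQ costs 64.
Optimal: HQ → X3 → P2 → F1 → X2 → T3 → HQ costs 58 (by enumerating all 60 distinct tours).
Excess = 64 − 58 = 6.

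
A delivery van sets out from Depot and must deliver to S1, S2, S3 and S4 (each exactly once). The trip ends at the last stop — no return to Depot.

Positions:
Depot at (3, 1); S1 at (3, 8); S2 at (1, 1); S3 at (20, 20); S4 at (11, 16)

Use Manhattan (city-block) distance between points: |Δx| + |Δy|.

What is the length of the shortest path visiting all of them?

There are 4! = 24 possible orderings.
Depot→S1→S2→S3→S4: 7+9+38+13 = 67
Depot→S1→S2→S4→S3: 7+9+25+13 = 54
Depot→S1→S3→S2→S4: 7+29+38+25 = 99
Depot→S1→S3→S4→S2: 7+29+13+25 = 74
Depot→S1→S4→S2→S3: 7+16+25+38 = 86
Depot→S1→S4→S3→S2: 7+16+13+38 = 74
Depot→S2→S1→S3→S4: 2+9+29+13 = 53
Depot→S2→S1→S4→S3: 2+9+16+13 = 40
Depot→S2→S3→S1→S4: 2+38+29+16 = 85
Depot→S2→S3→S4→S1: 2+38+13+16 = 69
Depot→S2→S4→S1→S3: 2+25+16+29 = 72
Depot→S2→S4→S3→S1: 2+25+13+29 = 69
Depot→S3→S1→S2→S4: 36+29+9+25 = 99
Depot→S3→S1→S4→S2: 36+29+16+25 = 106
… (10 more)
The minimum is 40.
One shortest path: Depot → S2 → S1 → S4 → S3.

Shortest open route: 40.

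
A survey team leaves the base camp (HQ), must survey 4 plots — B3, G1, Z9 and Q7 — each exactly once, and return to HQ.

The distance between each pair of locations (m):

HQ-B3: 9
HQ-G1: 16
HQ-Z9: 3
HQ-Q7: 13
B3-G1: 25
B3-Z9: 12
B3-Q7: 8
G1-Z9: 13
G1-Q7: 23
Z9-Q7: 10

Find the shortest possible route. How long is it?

Shortest round trip = 56 m.

There are 12 distinct closed tours to check (reversals are equivalent).
HQ - B3 - G1 - Z9 - Q7 - HQ: 9+25+13+10+13 = 70
HQ - B3 - G1 - Q7 - Z9 - HQ: 9+25+23+10+3 = 70
HQ - B3 - Z9 - G1 - Q7 - HQ: 9+12+13+23+13 = 70
HQ - B3 - Z9 - Q7 - G1 - HQ: 9+12+10+23+16 = 70
HQ - B3 - Q7 - G1 - Z9 - HQ: 9+8+23+13+3 = 56
HQ - B3 - Q7 - Z9 - G1 - HQ: 9+8+10+13+16 = 56
HQ - G1 - B3 - Z9 - Q7 - HQ: 16+25+12+10+13 = 76
HQ - G1 - B3 - Q7 - Z9 - HQ: 16+25+8+10+3 = 62
HQ - G1 - Z9 - B3 - Q7 - HQ: 16+13+12+8+13 = 62
HQ - G1 - Q7 - B3 - Z9 - HQ: 16+23+8+12+3 = 62
HQ - Z9 - B3 - G1 - Q7 - HQ: 3+12+25+23+13 = 76
HQ - Z9 - G1 - B3 - Q7 - HQ: 3+13+25+8+13 = 62
The minimum is 56.
One optimal route: HQ → B3 → Q7 → G1 → Z9 → HQ (or its reverse).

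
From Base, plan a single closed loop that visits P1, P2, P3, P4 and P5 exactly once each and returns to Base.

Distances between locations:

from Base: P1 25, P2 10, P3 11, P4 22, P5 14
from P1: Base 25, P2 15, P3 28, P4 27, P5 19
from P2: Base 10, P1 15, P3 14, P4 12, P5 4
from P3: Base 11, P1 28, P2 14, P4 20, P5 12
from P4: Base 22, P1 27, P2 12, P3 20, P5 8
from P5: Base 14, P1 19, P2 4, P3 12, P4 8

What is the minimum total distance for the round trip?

There are 60 distinct closed tours to check (reversals are equivalent).
Base - P1 - P2 - P3 - P4 - P5 - Base: 25+15+14+20+8+14 = 96
Base - P1 - P2 - P3 - P5 - P4 - Base: 25+15+14+12+8+22 = 96
Base - P1 - P2 - P4 - P3 - P5 - Base: 25+15+12+20+12+14 = 98
Base - P1 - P2 - P4 - P5 - P3 - Base: 25+15+12+8+12+11 = 83
Base - P1 - P2 - P5 - P3 - P4 - Base: 25+15+4+12+20+22 = 98
Base - P1 - P2 - P5 - P4 - P3 - Base: 25+15+4+8+20+11 = 83
Base - P1 - P3 - P2 - P4 - P5 - Base: 25+28+14+12+8+14 = 101
Base - P1 - P3 - P2 - P5 - P4 - Base: 25+28+14+4+8+22 = 101
Base - P1 - P3 - P4 - P2 - P5 - Base: 25+28+20+12+4+14 = 103
Base - P1 - P3 - P4 - P5 - P2 - Base: 25+28+20+8+4+10 = 95
Base - P1 - P3 - P5 - P2 - P4 - Base: 25+28+12+4+12+22 = 103
Base - P1 - P3 - P5 - P4 - P2 - Base: 25+28+12+8+12+10 = 95
Base - P1 - P4 - P2 - P3 - P5 - Base: 25+27+12+14+12+14 = 104
Base - P1 - P4 - P2 - P5 - P3 - Base: 25+27+12+4+12+11 = 91
… (46 more)
The minimum is 83.
One optimal route: Base → P1 → P2 → P4 → P5 → P3 → Base (or its reverse).

Minimum total distance: 83.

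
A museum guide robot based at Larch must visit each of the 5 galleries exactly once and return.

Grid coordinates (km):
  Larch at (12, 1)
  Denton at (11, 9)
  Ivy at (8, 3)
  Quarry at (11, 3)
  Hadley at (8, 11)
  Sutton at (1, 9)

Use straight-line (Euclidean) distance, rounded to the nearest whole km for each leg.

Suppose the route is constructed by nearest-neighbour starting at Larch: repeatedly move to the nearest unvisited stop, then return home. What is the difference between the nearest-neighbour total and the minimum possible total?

From Larch: Quarry=2, Ivy=4, Denton=8, Hadley=11, Sutton=14 → choose Quarry (2).
From Quarry: Ivy=3, Denton=6, Hadley=9, Sutton=12 → choose Ivy (3).
From Ivy: Denton=7, Hadley=8, Sutton=9 → choose Denton (7).
From Denton: Hadley=4, Sutton=10 → choose Hadley (4).
From Hadley: Sutton=7 → choose Sutton (7).
NN route Larch → Quarry → Ivy → Denton → Hadley → Sutton → Larch costs 37.
Optimal: Larch → Ivy → Sutton → Hadley → Denton → Quarry → Larch costs 32 (by enumerating all 60 distinct tours).
Excess = 37 − 32 = 5.

The nearest-neighbour route is 5 km longer than optimal.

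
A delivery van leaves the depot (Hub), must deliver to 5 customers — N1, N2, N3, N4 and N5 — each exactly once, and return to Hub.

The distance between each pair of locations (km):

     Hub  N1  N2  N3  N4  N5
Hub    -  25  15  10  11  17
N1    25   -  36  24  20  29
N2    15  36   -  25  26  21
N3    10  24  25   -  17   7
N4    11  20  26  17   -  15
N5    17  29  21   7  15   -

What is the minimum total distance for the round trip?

There are 60 distinct closed tours to check (reversals are equivalent).
Hub - N1 - N2 - N3 - N4 - N5 - Hub: 25+36+25+17+15+17 = 135
Hub - N1 - N2 - N3 - N5 - N4 - Hub: 25+36+25+7+15+11 = 119
Hub - N1 - N2 - N4 - N3 - N5 - Hub: 25+36+26+17+7+17 = 128
Hub - N1 - N2 - N4 - N5 - N3 - Hub: 25+36+26+15+7+10 = 119
Hub - N1 - N2 - N5 - N3 - N4 - Hub: 25+36+21+7+17+11 = 117
Hub - N1 - N2 - N5 - N4 - N3 - Hub: 25+36+21+15+17+10 = 124
Hub - N1 - N3 - N2 - N4 - N5 - Hub: 25+24+25+26+15+17 = 132
Hub - N1 - N3 - N2 - N5 - N4 - Hub: 25+24+25+21+15+11 = 121
Hub - N1 - N3 - N4 - N2 - N5 - Hub: 25+24+17+26+21+17 = 130
Hub - N1 - N3 - N4 - N5 - N2 - Hub: 25+24+17+15+21+15 = 117
Hub - N1 - N3 - N5 - N2 - N4 - Hub: 25+24+7+21+26+11 = 114
Hub - N1 - N3 - N5 - N4 - N2 - Hub: 25+24+7+15+26+15 = 112
Hub - N1 - N4 - N2 - N3 - N5 - Hub: 25+20+26+25+7+17 = 120
Hub - N1 - N4 - N2 - N5 - N3 - Hub: 25+20+26+21+7+10 = 109
… (46 more)
Hub - N2 - N5 - N3 - N1 - N4 - Hub: 15+21+7+24+20+11 = 98  ← best
The minimum is 98.
One optimal route: Hub → N2 → N5 → N3 → N1 → N4 → Hub (or its reverse).

Shortest round trip = 98 km.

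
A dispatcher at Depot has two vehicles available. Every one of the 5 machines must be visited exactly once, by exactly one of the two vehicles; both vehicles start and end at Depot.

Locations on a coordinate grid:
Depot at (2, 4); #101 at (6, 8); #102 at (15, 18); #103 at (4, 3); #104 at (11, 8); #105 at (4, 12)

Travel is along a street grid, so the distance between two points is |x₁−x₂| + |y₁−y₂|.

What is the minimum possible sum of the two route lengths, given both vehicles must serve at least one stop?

Minimum combined distance: 60.

Check every non-empty split of the stops between the two vehicles; for each half take its own optimal tour:
  {#101} + {#102, #103, #104, #105}: 16 + 56 = 72
  {#102} + {#101, #103, #104, #105}: 54 + 36 = 90
  {#101, #102} + {#103, #104, #105}: 54 + 36 = 90
  {#103} + {#101, #102, #104, #105}: 6 + 54 = 60
  {#101, #103} + {#102, #104, #105}: 18 + 54 = 72
  {#102, #103} + {#101, #104, #105}: 56 + 34 = 90
  … (15 splits in total)
Best: vehicle 1 Depot → #103 → Depot = 6; vehicle 2 Depot → #101 → #104 → #102 → #105 → Depot = 54; combined 60.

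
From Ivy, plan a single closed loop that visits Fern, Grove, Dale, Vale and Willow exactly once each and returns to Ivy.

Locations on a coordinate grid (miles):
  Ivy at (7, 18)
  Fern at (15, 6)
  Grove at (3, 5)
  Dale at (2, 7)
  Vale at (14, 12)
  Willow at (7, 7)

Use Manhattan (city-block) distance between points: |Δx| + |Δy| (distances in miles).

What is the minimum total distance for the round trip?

52 miles — the shortest possible round trip.

There are 60 distinct closed tours to check (reversals are equivalent).
Ivy→Fern→Grove→Dale→Vale→Willow→Ivy: 20+13+3+17+12+11 = 76
Ivy→Fern→Grove→Dale→Willow→Vale→Ivy: 20+13+3+5+12+13 = 66
Ivy→Fern→Grove→Vale→Dale→Willow→Ivy: 20+13+18+17+5+11 = 84
Ivy→Fern→Grove→Vale→Willow→Dale→Ivy: 20+13+18+12+5+16 = 84
Ivy→Fern→Grove→Willow→Dale→Vale→Ivy: 20+13+6+5+17+13 = 74
Ivy→Fern→Grove→Willow→Vale→Dale→Ivy: 20+13+6+12+17+16 = 84
Ivy→Fern→Dale→Grove→Vale→Willow→Ivy: 20+14+3+18+12+11 = 78
Ivy→Fern→Dale→Grove→Willow→Vale→Ivy: 20+14+3+6+12+13 = 68
Ivy→Fern→Dale→Vale→Grove→Willow→Ivy: 20+14+17+18+6+11 = 86
Ivy→Fern→Dale→Vale→Willow→Grove→Ivy: 20+14+17+12+6+17 = 86
Ivy→Fern→Dale→Willow→Grove→Vale→Ivy: 20+14+5+6+18+13 = 76
Ivy→Fern→Dale→Willow→Vale→Grove→Ivy: 20+14+5+12+18+17 = 86
Ivy→Fern→Vale→Grove→Dale→Willow→Ivy: 20+7+18+3+5+11 = 64
Ivy→Fern→Vale→Grove→Willow→Dale→Ivy: 20+7+18+6+5+16 = 72
… (46 more)
Ivy→Vale→Fern→Grove→Dale→Willow→Ivy: 13+7+13+3+5+11 = 52  ← best
The minimum is 52.
One optimal route: Ivy → Vale → Fern → Grove → Dale → Willow → Ivy (or its reverse).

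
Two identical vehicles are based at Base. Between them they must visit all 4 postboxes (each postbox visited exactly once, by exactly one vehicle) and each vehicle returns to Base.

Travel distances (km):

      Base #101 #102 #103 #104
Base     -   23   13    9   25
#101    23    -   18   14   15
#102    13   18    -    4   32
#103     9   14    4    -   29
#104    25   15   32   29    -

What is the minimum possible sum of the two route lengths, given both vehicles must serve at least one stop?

There are 2^3 − 1 = 7 ways to divide the 4 stops into two non-empty groups. For each, the best each vehicle can do is its own shortest tour through its group:
  {#101} + {#102, #103, #104}: 46 + 70 = 116
  {#102} + {#101, #103, #104}: 26 + 63 = 89
  {#101, #102} + {#103, #104}: 54 + 63 = 117
  {#103} + {#101, #102, #104}: 18 + 71 = 89
  {#101, #103} + {#102, #104}: 46 + 70 = 116
  {#102, #103} + {#101, #104}: 26 + 63 = 89
  … (7 splits in total)
Best: vehicle 1 Base → #102 → Base = 26; vehicle 2 Base → #103 → #101 → #104 → Base = 63; combined 89.

Minimum combined distance: 89 km.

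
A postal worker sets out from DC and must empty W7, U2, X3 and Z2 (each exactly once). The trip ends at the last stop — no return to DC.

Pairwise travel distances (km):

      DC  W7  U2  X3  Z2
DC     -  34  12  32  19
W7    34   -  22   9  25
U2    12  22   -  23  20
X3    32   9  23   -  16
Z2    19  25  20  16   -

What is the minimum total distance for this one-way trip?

There are 4! = 24 possible orderings.
DC → W7 → U2 → X3 → Z2: 34+22+23+16 = 95
DC → W7 → U2 → Z2 → X3: 34+22+20+16 = 92
DC → W7 → X3 → U2 → Z2: 34+9+23+20 = 86
DC → W7 → X3 → Z2 → U2: 34+9+16+20 = 79
DC → W7 → Z2 → U2 → X3: 34+25+20+23 = 102
DC → W7 → Z2 → X3 → U2: 34+25+16+23 = 98
DC → U2 → W7 → X3 → Z2: 12+22+9+16 = 59
DC → U2 → W7 → Z2 → X3: 12+22+25+16 = 75
DC → U2 → X3 → W7 → Z2: 12+23+9+25 = 69
DC → U2 → X3 → Z2 → W7: 12+23+16+25 = 76
DC → U2 → Z2 → W7 → X3: 12+20+25+9 = 66
DC → U2 → Z2 → X3 → W7: 12+20+16+9 = 57
DC → X3 → W7 → U2 → Z2: 32+9+22+20 = 83
DC → X3 → W7 → Z2 → U2: 32+9+25+20 = 86
… (10 more)
The minimum is 57.
One shortest path: DC → U2 → Z2 → X3 → W7.

57 km — the minimum one-way total.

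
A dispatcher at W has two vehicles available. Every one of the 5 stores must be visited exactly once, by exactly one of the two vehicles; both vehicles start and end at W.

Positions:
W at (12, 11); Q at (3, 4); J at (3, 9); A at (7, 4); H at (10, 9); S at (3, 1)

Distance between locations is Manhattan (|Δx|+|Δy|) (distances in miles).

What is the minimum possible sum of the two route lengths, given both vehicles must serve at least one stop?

46 miles — the smallest possible combined total.

Try each way of splitting the stops between the two vehicles (each non-empty) and, for each split, find the best tour for each vehicle:
  {Q} + {J, A, H, S}: 32 + 38 = 70
  {J} + {Q, A, H, S}: 22 + 38 = 60
  {Q, J} + {A, H, S}: 32 + 38 = 70
  {A} + {Q, J, H, S}: 24 + 38 = 62
  {Q, A} + {J, H, S}: 32 + 38 = 70
  {J, A} + {Q, H, S}: 32 + 38 = 70
  … (15 splits in total)
  {H} + {Q, J, A, S}: 8 + 38 = 46  ← best
Best: vehicle 1 W → H → W = 8; vehicle 2 W → J → Q → S → A → W = 38; combined 46.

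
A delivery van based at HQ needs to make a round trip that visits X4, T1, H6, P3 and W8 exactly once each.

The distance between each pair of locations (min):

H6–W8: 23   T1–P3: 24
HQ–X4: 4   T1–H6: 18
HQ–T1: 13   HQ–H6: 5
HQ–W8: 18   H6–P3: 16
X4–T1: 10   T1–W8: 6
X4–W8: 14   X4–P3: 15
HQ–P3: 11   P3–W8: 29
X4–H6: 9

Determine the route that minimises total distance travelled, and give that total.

With 5 stops there are 5!/2 = 60 distinct round trips (a route and its reverse cost the same).
HQ→X4→T1→H6→P3→W8→HQ: 4+10+18+16+29+18 = 95
HQ→X4→T1→H6→W8→P3→HQ: 4+10+18+23+29+11 = 95
HQ→X4→T1→P3→H6→W8→HQ: 4+10+24+16+23+18 = 95
HQ→X4→T1→P3→W8→H6→HQ: 4+10+24+29+23+5 = 95
HQ→X4→T1→W8→H6→P3→HQ: 4+10+6+23+16+11 = 70
HQ→X4→T1→W8→P3→H6→HQ: 4+10+6+29+16+5 = 70
HQ→X4→H6→T1→P3→W8→HQ: 4+9+18+24+29+18 = 102
HQ→X4→H6→T1→W8→P3→HQ: 4+9+18+6+29+11 = 77
HQ→X4→H6→P3→T1→W8→HQ: 4+9+16+24+6+18 = 77
HQ→X4→H6→P3→W8→T1→HQ: 4+9+16+29+6+13 = 77
HQ→X4→H6→W8→T1→P3→HQ: 4+9+23+6+24+11 = 77
HQ→X4→H6→W8→P3→T1→HQ: 4+9+23+29+24+13 = 102
HQ→X4→P3→T1→H6→W8→HQ: 4+15+24+18+23+18 = 102
HQ→X4→P3→T1→W8→H6→HQ: 4+15+24+6+23+5 = 77
… (46 more)
HQ→X4→W8→T1→H6→P3→HQ: 4+14+6+18+16+11 = 69  ← best
The minimum is 69.
One optimal route: HQ → X4 → W8 → T1 → H6 → P3 → HQ (or its reverse).

69 min — the shortest possible round trip.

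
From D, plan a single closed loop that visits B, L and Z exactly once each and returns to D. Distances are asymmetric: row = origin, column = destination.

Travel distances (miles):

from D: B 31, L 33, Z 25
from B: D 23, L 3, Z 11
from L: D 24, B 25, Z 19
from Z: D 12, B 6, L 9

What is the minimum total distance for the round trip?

Minimum total distance: 58 miles.

D → B → L → Z → D: 31+3+19+12 = 65
D → B → Z → L → D: 31+11+9+24 = 75
D → L → B → Z → D: 33+25+11+12 = 81
D → L → Z → B → D: 33+19+6+23 = 81
D → Z → B → L → D: 25+6+3+24 = 58
D → Z → L → B → D: 25+9+25+23 = 82
The minimum is 58.
One optimal route: D → Z → B → L → D.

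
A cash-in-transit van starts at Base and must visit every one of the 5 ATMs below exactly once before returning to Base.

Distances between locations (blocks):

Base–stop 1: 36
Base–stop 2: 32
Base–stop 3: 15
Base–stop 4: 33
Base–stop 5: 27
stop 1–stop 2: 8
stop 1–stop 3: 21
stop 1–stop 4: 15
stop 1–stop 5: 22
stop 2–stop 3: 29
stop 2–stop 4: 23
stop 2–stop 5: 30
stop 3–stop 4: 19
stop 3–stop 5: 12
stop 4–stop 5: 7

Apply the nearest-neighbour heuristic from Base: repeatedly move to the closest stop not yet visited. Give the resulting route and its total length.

From Base: distances to unvisited — stop 3=15, stop 5=27, stop 2=32, stop 4=33, stop 1=36. Nearest is stop 3 (15).
From stop 3: distances to unvisited — stop 5=12, stop 4=19, stop 1=21, stop 2=29. Nearest is stop 5 (12).
From stop 5: distances to unvisited — stop 4=7, stop 1=22, stop 2=30. Nearest is stop 4 (7).
From stop 4: distances to unvisited — stop 1=15, stop 2=23. Nearest is stop 1 (15).
From stop 1: distances to unvisited — stop 2=8. Nearest is stop 2 (8).
Return stop 2→Base: 32.
Total = 15 + 12 + 7 + 15 + 8 + 32 = 89.

Nearest-neighbour total = 89 blocks; route Base → stop 3 → stop 5 → stop 4 → stop 1 → stop 2 → Base.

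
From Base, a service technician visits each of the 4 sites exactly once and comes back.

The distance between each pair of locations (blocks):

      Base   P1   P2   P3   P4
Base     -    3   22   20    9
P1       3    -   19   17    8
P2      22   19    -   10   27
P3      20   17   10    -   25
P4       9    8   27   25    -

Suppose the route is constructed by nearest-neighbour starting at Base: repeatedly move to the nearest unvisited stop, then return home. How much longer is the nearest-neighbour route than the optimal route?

Excess over optimum: 2 blocks.

Base: P1=3, P4=9, P3=20, P2=22 ⇒ P1
P1: P4=8, P3=17, P2=19 ⇒ P4
P4: P3=25, P2=27 ⇒ P3
P3: P2=10 ⇒ P2
NN route Base → P1 → P4 → P3 → P2 → Base costs 68.
Optimal: Base → P1 → P2 → P3 → P4 → Base costs 66 (by enumerating all 12 distinct tours).
Excess = 68 − 66 = 2.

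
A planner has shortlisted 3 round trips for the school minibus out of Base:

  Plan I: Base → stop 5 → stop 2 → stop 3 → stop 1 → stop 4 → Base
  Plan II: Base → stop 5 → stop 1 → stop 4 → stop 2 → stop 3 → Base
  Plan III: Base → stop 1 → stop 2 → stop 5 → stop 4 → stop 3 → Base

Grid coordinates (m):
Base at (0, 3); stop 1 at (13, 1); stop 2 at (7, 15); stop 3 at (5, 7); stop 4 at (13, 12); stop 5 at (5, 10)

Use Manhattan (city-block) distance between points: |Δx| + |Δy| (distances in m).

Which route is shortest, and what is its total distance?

Plan I: 12 + 7 + 10 + 14 + 11 + 22 = 76
Plan II: 12 + 17 + 11 + 9 + 10 + 9 = 68
Plan III: 15 + 20 + 7 + 10 + 13 + 9 = 74

Shortest is Plan II, total 68 m.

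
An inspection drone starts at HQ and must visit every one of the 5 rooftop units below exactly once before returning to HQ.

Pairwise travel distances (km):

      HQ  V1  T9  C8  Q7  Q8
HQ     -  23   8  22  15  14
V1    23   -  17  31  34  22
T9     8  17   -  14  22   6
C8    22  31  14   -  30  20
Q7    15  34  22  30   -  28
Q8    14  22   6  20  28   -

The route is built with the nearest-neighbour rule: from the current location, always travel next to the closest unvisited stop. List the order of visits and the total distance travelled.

From HQ: distances to unvisited — T9=8, Q8=14, Q7=15, C8=22, V1=23. Nearest is T9 (8).
From T9: distances to unvisited — Q8=6, C8=14, V1=17, Q7=22. Nearest is Q8 (6).
From Q8: distances to unvisited — C8=20, V1=22, Q7=28. Nearest is C8 (20).
From C8: distances to unvisited — Q7=30, V1=31. Nearest is Q7 (30).
From Q7: distances to unvisited — V1=34. Nearest is V1 (34).
Return V1→HQ: 23.
Total = 8 + 6 + 20 + 30 + 34 + 23 = 121.

Nearest-neighbour total = 121 km; route HQ → T9 → Q8 → C8 → Q7 → V1 → HQ.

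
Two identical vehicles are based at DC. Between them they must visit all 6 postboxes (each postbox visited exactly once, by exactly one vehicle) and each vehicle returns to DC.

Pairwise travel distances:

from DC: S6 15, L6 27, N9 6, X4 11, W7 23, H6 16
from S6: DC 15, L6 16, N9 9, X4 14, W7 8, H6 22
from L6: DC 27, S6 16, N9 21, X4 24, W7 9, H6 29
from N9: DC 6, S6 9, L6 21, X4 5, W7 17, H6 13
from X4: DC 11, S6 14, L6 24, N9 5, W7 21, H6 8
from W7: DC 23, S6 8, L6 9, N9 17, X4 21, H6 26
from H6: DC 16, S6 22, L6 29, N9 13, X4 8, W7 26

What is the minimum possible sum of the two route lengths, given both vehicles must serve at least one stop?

Check every non-empty split of the stops between the two vehicles; for each half take its own optimal tour:
  {S6} + {L6, N9, X4, W7, H6}: 30 + 80 = 110
  {L6} + {S6, N9, X4, W7, H6}: 54 + 68 = 122
  {S6, L6} + {N9, X4, W7, H6}: 58 + 68 = 126
  {N9} + {S6, L6, X4, W7, H6}: 12 + 80 = 92
  {S6, N9} + {L6, X4, W7, H6}: 30 + 80 = 110
  {L6, N9} + {S6, X4, W7, H6}: 54 + 68 = 122
  … (31 splits in total)
Best: vehicle 1 DC → N9 → DC = 12; vehicle 2 DC → S6 → W7 → L6 → X4 → H6 → DC = 80; combined 92.

92 — the smallest possible combined total.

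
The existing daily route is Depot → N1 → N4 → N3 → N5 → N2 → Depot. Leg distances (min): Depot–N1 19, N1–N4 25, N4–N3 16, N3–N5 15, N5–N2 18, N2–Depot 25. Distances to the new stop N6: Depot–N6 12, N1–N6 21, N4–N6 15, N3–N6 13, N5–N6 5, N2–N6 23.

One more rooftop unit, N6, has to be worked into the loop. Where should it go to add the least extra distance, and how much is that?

Adding 3 min by placing N6 on the N3–N5 leg.

Insertion cost between consecutive stops i–j is d(i,N6) + d(N6,j) − d(i,j):
  between Depot and N1: 12 + 21 − 19 = 14
  between N1 and N4: 21 + 15 − 25 = 11
  between N4 and N3: 15 + 13 − 16 = 12
  between N3 and N5: 13 + 5 − 15 = 3
  between N5 and N2: 5 + 23 − 18 = 10
  between N2 and Depot: 23 + 12 − 25 = 10
Cheapest insertion is between N3 and N5, adding 3.
New total = 118 + 3 = 121.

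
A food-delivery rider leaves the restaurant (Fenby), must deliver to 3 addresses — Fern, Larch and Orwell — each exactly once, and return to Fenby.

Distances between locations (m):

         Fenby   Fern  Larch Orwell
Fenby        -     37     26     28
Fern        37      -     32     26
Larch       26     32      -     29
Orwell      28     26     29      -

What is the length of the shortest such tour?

There are 3 distinct closed tours to check (reversals are equivalent).
Fenby-Fern-Larch-Orwell-Fenby: 37+32+29+28 = 126
Fenby-Fern-Orwell-Larch-Fenby: 37+26+29+26 = 118
Fenby-Larch-Fern-Orwell-Fenby: 26+32+26+28 = 112
The minimum is 112.
One optimal route: Fenby → Larch → Fern → Orwell → Fenby (or its reverse).

Shortest round trip = 112 m.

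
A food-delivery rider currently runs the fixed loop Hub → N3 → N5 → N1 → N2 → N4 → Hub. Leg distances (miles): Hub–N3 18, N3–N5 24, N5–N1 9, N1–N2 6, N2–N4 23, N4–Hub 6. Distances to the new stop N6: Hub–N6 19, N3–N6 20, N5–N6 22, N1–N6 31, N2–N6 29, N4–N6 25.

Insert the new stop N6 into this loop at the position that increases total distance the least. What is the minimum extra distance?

Adding 18 miles by placing N6 on the N3–N5 leg.

Insertion cost between consecutive stops i–j is d(i,N6) + d(N6,j) − d(i,j):
  between Hub and N3: 19 + 20 − 18 = 21
  between N3 and N5: 20 + 22 − 24 = 18
  between N5 and N1: 22 + 31 − 9 = 44
  between N1 and N2: 31 + 29 − 6 = 54
  between N2 and N4: 29 + 25 − 23 = 31
  between N4 and Hub: 25 + 19 − 6 = 38
Cheapest insertion is between N3 and N5, adding 18.
New total = 86 + 18 = 104.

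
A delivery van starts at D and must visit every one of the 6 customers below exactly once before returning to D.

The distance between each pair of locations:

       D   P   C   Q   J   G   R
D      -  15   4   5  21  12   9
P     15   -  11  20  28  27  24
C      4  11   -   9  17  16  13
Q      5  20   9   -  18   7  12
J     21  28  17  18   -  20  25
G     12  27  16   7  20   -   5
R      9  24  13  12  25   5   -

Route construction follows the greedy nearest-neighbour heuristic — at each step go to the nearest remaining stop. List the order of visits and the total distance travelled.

98 along D → C → Q → G → R → P → J → D.

At D the remaining stops are C 4, Q 5, R 9, G 12, P 15, J 21; go to C.
At C the remaining stops are Q 9, P 11, R 13, G 16, J 17; go to Q.
At Q the remaining stops are G 7, R 12, J 18, P 20; go to G.
At G the remaining stops are R 5, J 20, P 27; go to R.
At R the remaining stops are P 24, J 25; go to P.
At P the remaining stops are J 28; go to J.
Return J→D: 21.
Total = 4 + 9 + 7 + 5 + 24 + 28 + 21 = 98.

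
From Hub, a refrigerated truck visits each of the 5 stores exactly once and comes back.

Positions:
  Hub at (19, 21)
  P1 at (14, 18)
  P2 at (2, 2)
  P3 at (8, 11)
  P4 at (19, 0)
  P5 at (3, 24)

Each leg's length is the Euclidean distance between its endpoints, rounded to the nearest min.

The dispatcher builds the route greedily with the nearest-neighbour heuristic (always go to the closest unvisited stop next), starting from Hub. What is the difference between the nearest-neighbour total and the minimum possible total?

Hub: P1=6, P3=15, P5=16, P4=21, P2=25 ⇒ P1
P1: P3=9, P5=13, P4=19, P2=20 ⇒ P3
P3: P2=11, P5=14, P4=16 ⇒ P2
P2: P4=17, P5=22 ⇒ P4
P4: P5=29 ⇒ P5
NN route Hub → P1 → P3 → P2 → P4 → P5 → Hub costs 88.
Optimal: Hub → P1 → P5 → P3 → P2 → P4 → Hub costs 82 (by enumerating all 60 distinct tours).
Excess = 88 − 82 = 6.

Excess over optimum: 6 min.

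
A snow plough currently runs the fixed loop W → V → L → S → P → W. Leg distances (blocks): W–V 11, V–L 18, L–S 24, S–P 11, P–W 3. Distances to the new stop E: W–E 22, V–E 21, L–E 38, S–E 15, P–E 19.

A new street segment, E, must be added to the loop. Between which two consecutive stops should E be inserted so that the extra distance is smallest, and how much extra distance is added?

+23 blocks — insert E between S and P.

Insertion cost between consecutive stops i–j is d(i,E) + d(E,j) − d(i,j):
  between W and V: 22 + 21 − 11 = 32
  between V and L: 21 + 38 − 18 = 41
  between L and S: 38 + 15 − 24 = 29
  between S and P: 15 + 19 − 11 = 23
  between P and W: 19 + 22 − 3 = 38
Cheapest insertion is between S and P, adding 23.
New total = 67 + 23 = 90.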